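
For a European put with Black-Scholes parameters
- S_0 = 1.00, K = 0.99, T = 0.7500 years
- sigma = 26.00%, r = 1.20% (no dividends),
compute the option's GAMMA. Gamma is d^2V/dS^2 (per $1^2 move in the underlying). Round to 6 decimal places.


d1 = 0.1971888143; d2 = -0.0279777907
phi(d1) = 0.3912610685; exp(-qT) = 1.0000000000; exp(-rT) = 0.9910403788
Gamma = exp(-qT) * phi(d1) / (S * sigma * sqrt(T)) = 1.0000000000 * 0.3912610685 / (1.0000 * 0.2600 * 0.8660254038) = 1.737651

Answer: Gamma = 1.737651


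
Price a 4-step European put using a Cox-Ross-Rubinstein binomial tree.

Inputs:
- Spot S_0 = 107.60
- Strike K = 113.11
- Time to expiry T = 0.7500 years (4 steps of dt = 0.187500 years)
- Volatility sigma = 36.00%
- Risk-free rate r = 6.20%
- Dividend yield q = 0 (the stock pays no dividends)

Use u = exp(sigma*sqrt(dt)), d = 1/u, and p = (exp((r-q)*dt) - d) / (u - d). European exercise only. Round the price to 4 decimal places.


dt = T/N = 0.187500
u = exp(sigma*sqrt(dt)) = 1.168691; d = 1/u = 0.855658
p = (exp((r-q)*dt) - d) / (u - d) = 0.498461
Discount per step: exp(-r*dt) = 0.988442
Stock lattice S(k, i) with i counting down-moves:
  k=0: S(0,0) = 107.6000
  k=1: S(1,0) = 125.7512; S(1,1) = 92.0688
  k=2: S(2,0) = 146.9643; S(2,1) = 107.6000; S(2,2) = 78.7794
  k=3: S(3,0) = 171.7559; S(3,1) = 125.7512; S(3,2) = 92.0688; S(3,3) = 67.4082
  k=4: S(4,0) = 200.7296; S(4,1) = 146.9643; S(4,2) = 107.6000; S(4,3) = 78.7794; S(4,4) = 57.6784
Terminal payoffs V(N, i) = max(K - S_T, 0):
  V(4,0) = 0.000000; V(4,1) = 0.000000; V(4,2) = 5.510000; V(4,3) = 34.330603; V(4,4) = 55.431623
Backward induction: V(k, i) = exp(-r*dt) * [p * V(k+1, i) + (1-p) * V(k+1, i+1)].
  V(3,0) = exp(-r*dt) * [p*0.000000 + (1-p)*0.000000] = 0.000000
  V(3,1) = exp(-r*dt) * [p*0.000000 + (1-p)*5.510000] = 2.731541
  V(3,2) = exp(-r*dt) * [p*5.510000 + (1-p)*34.330603] = 19.733914
  V(3,3) = exp(-r*dt) * [p*34.330603 + (1-p)*55.431623] = 44.394492
  V(2,0) = exp(-r*dt) * [p*0.000000 + (1-p)*2.731541] = 1.354141
  V(2,1) = exp(-r*dt) * [p*2.731541 + (1-p)*19.733914] = 11.128769
  V(2,2) = exp(-r*dt) * [p*19.733914 + (1-p)*44.394492] = 31.731132
  V(1,0) = exp(-r*dt) * [p*1.354141 + (1-p)*11.128769] = 6.184188
  V(1,1) = exp(-r*dt) * [p*11.128769 + (1-p)*31.731132] = 21.213612
  V(0,0) = exp(-r*dt) * [p*6.184188 + (1-p)*21.213612] = 13.563437

Answer: Price = V(0,0) = 13.5634


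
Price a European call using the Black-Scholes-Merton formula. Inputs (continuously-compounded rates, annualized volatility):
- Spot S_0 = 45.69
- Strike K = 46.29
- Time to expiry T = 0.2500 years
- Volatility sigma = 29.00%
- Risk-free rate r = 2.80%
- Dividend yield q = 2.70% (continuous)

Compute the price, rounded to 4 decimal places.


Answer: Price = 2.3578

Derivation:
d1 = (ln(S/K) + (r - q + 0.5*sigma^2) * T) / (sigma * sqrt(T)) = -0.01575172
d2 = d1 - sigma * sqrt(T) = -0.16075172
exp(-rT) = 0.99302444; exp(-qT) = 0.99327273
C = S_0 * exp(-qT) * N(d1) - K * exp(-rT) * N(d2)
N(d1) = 0.49371623; N(d2) = 0.43614448
C = 45.6900 * 0.99327273 * 0.49371623 - 46.2900 * 0.99302444 * 0.43614448 = 2.3578


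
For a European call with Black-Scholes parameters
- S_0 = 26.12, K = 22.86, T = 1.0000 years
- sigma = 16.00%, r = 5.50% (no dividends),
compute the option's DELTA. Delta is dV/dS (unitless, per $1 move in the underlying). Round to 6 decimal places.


d1 = 1.2569540378; d2 = 1.0969540378
phi(d1) = 0.1810639021; exp(-qT) = 1.0000000000; exp(-rT) = 0.9464851480
N(d1) = 0.8956148603
Delta = exp(-qT) * N(d1) = 1.0000000000 * 0.8956148603 = 0.895615

Answer: Delta = 0.895615


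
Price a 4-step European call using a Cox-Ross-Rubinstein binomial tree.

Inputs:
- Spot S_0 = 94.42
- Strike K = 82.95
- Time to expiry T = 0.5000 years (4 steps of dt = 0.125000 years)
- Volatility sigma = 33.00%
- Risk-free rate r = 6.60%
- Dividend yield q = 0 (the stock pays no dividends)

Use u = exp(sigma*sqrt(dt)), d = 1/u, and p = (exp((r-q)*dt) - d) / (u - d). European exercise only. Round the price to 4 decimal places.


Answer: Price = V(0,0) = 17.4565

Derivation:
dt = T/N = 0.125000
u = exp(sigma*sqrt(dt)) = 1.123751; d = 1/u = 0.889876
p = (exp((r-q)*dt) - d) / (u - d) = 0.506286
Discount per step: exp(-r*dt) = 0.991784
Stock lattice S(k, i) with i counting down-moves:
  k=0: S(0,0) = 94.4200
  k=1: S(1,0) = 106.1046; S(1,1) = 84.0221
  k=2: S(2,0) = 119.2352; S(2,1) = 94.4200; S(2,2) = 74.7693
  k=3: S(3,0) = 133.9908; S(3,1) = 106.1046; S(3,2) = 84.0221; S(3,3) = 66.5355
  k=4: S(4,0) = 150.5723; S(4,1) = 119.2352; S(4,2) = 94.4200; S(4,3) = 74.7693; S(4,4) = 59.2083
Terminal payoffs V(N, i) = max(S_T - K, 0):
  V(4,0) = 67.622303; V(4,1) = 36.285217; V(4,2) = 11.470000; V(4,3) = 0.000000; V(4,4) = 0.000000
Backward induction: V(k, i) = exp(-r*dt) * [p * V(k+1, i) + (1-p) * V(k+1, i+1)].
  V(3,0) = exp(-r*dt) * [p*67.622303 + (1-p)*36.285217] = 51.722273
  V(3,1) = exp(-r*dt) * [p*36.285217 + (1-p)*11.470000] = 23.836137
  V(3,2) = exp(-r*dt) * [p*11.470000 + (1-p)*0.000000] = 5.759390
  V(3,3) = exp(-r*dt) * [p*0.000000 + (1-p)*0.000000] = 0.000000
  V(2,0) = exp(-r*dt) * [p*51.722273 + (1-p)*23.836137] = 37.642662
  V(2,1) = exp(-r*dt) * [p*23.836137 + (1-p)*5.759390] = 14.788881
  V(2,2) = exp(-r*dt) * [p*5.759390 + (1-p)*0.000000] = 2.891941
  V(1,0) = exp(-r*dt) * [p*37.642662 + (1-p)*14.788881] = 26.142861
  V(1,1) = exp(-r*dt) * [p*14.788881 + (1-p)*2.891941] = 8.841948
  V(0,0) = exp(-r*dt) * [p*26.142861 + (1-p)*8.841948] = 17.456547


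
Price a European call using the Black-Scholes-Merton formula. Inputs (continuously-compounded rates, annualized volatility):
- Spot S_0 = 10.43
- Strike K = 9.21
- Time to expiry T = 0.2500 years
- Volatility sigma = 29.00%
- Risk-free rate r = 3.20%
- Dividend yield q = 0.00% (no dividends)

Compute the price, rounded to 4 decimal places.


d1 = (ln(S/K) + (r - q + 0.5*sigma^2) * T) / (sigma * sqrt(T)) = 0.98557875
d2 = d1 - sigma * sqrt(T) = 0.84057875
exp(-rT) = 0.99203191; exp(-qT) = 1.00000000
C = S_0 * exp(-qT) * N(d1) - K * exp(-rT) * N(d2)
N(d1) = 0.83783007; N(d2) = 0.79970802
C = 10.4300 * 1.00000000 * 0.83783007 - 9.2100 * 0.99203191 * 0.79970802 = 1.4319

Answer: Price = 1.4319


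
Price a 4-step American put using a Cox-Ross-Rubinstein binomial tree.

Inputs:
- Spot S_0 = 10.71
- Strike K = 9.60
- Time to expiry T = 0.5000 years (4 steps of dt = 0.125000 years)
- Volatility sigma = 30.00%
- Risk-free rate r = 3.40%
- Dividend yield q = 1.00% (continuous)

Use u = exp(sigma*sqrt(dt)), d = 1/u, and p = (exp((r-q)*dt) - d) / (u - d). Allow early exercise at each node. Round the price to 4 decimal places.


dt = T/N = 0.125000
u = exp(sigma*sqrt(dt)) = 1.111895; d = 1/u = 0.899365
p = (exp((r-q)*dt) - d) / (u - d) = 0.487645
Discount per step: exp(-r*dt) = 0.995759
Stock lattice S(k, i) with i counting down-moves:
  k=0: S(0,0) = 10.7100
  k=1: S(1,0) = 11.9084; S(1,1) = 9.6322
  k=2: S(2,0) = 13.2409; S(2,1) = 10.7100; S(2,2) = 8.6629
  k=3: S(3,0) = 14.7225; S(3,1) = 11.9084; S(3,2) = 9.6322; S(3,3) = 7.7911
  k=4: S(4,0) = 16.3699; S(4,1) = 13.2409; S(4,2) = 10.7100; S(4,3) = 8.6629; S(4,4) = 7.0070
Terminal payoffs V(N, i) = max(K - S_T, 0):
  V(4,0) = 0.000000; V(4,1) = 0.000000; V(4,2) = 0.000000; V(4,3) = 0.937132; V(4,4) = 2.592971
Backward induction: V(k, i) = exp(-r*dt) * [p * V(k+1, i) + (1-p) * V(k+1, i+1)]; then take max(V_cont, immediate exercise) for American.
  V(3,0) = exp(-r*dt) * [p*0.000000 + (1-p)*0.000000] = 0.000000; exercise = 0.000000; V(3,0) = max -> 0.000000
  V(3,1) = exp(-r*dt) * [p*0.000000 + (1-p)*0.000000] = 0.000000; exercise = 0.000000; V(3,1) = max -> 0.000000
  V(3,2) = exp(-r*dt) * [p*0.000000 + (1-p)*0.937132] = 0.478108; exercise = 0.000000; V(3,2) = max -> 0.478108
  V(3,3) = exp(-r*dt) * [p*0.937132 + (1-p)*2.592971] = 1.777937; exercise = 1.808917; V(3,3) = max -> 1.808917
  V(2,0) = exp(-r*dt) * [p*0.000000 + (1-p)*0.000000] = 0.000000; exercise = 0.000000; V(2,0) = max -> 0.000000
  V(2,1) = exp(-r*dt) * [p*0.000000 + (1-p)*0.478108] = 0.243922; exercise = 0.000000; V(2,1) = max -> 0.243922
  V(2,2) = exp(-r*dt) * [p*0.478108 + (1-p)*1.808917] = 1.155035; exercise = 0.937132; V(2,2) = max -> 1.155035
  V(1,0) = exp(-r*dt) * [p*0.000000 + (1-p)*0.243922] = 0.124445; exercise = 0.000000; V(1,0) = max -> 0.124445
  V(1,1) = exp(-r*dt) * [p*0.243922 + (1-p)*1.155035] = 0.707721; exercise = 0.000000; V(1,1) = max -> 0.707721
  V(0,0) = exp(-r*dt) * [p*0.124445 + (1-p)*0.707721] = 0.421494; exercise = 0.000000; V(0,0) = max -> 0.421494

Answer: Price = V(0,0) = 0.4215


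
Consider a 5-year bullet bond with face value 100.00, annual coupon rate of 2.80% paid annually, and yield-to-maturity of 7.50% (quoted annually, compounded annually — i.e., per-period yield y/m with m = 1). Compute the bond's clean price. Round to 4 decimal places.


Answer: Price = 80.9843

Derivation:
Coupon per period c = face * coupon_rate / m = 2.800000
Periods per year m = 1; per-period yield y/m = 0.075000
Number of cashflows N = 5
Cashflows (t years, CF_t, discount factor 1/(1+y/m)^(m*t), PV):
  t = 1.0000: CF_t = 2.800000, DF = 0.930233, PV = 2.604651
  t = 2.0000: CF_t = 2.800000, DF = 0.865333, PV = 2.422931
  t = 3.0000: CF_t = 2.800000, DF = 0.804961, PV = 2.253890
  t = 4.0000: CF_t = 2.800000, DF = 0.748801, PV = 2.096641
  t = 5.0000: CF_t = 102.800000, DF = 0.696559, PV = 71.606227
Price P = sum_t PV_t = 80.984341


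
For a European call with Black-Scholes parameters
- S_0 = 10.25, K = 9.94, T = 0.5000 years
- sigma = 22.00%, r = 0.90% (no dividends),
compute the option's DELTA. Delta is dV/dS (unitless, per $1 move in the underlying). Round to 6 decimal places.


Answer: Delta = 0.619484

Derivation:
d1 = 0.3041246012; d2 = 0.1485611093
phi(d1) = 0.3809129454; exp(-qT) = 1.0000000000; exp(-rT) = 0.9955101098
N(d1) = 0.6194835175
Delta = exp(-qT) * N(d1) = 1.0000000000 * 0.6194835175 = 0.619484


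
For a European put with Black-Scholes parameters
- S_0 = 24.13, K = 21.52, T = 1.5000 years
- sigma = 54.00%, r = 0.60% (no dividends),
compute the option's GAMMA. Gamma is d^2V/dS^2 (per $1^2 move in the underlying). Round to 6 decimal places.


d1 = 0.5173763008; d2 = -0.1439859297
phi(d1) = 0.3489670927; exp(-qT) = 1.0000000000; exp(-rT) = 0.9910403788
Gamma = exp(-qT) * phi(d1) / (S * sigma * sqrt(T)) = 1.0000000000 * 0.3489670927 / (24.1300 * 0.5400 * 1.2247448714) = 0.021867

Answer: Gamma = 0.021867


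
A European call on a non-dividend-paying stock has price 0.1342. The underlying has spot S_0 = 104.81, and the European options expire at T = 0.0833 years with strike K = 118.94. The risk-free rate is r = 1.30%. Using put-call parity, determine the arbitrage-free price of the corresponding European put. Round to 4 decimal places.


Answer: Put price = 14.1355

Derivation:
Put-call parity: C - P = S_0 * exp(-qT) - K * exp(-rT).
S_0 * exp(-qT) = 104.8100 * 1.00000000 = 104.81000000
K * exp(-rT) = 118.9400 * 0.99891769 = 118.81126959
P = C - S*exp(-qT) + K*exp(-rT)
P = 0.1342 - 104.81000000 + 118.81126959 = 14.1355


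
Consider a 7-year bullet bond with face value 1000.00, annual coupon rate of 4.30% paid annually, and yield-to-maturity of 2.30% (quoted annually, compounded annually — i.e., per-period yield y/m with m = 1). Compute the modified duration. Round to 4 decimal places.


Coupon per period c = face * coupon_rate / m = 43.000000
Periods per year m = 1; per-period yield y/m = 0.023000
Number of cashflows N = 7
Cashflows (t years, CF_t, discount factor 1/(1+y/m)^(m*t), PV):
  t = 1.0000: CF_t = 43.000000, DF = 0.977517, PV = 42.033236
  t = 2.0000: CF_t = 43.000000, DF = 0.955540, PV = 41.088207
  t = 3.0000: CF_t = 43.000000, DF = 0.934056, PV = 40.164425
  t = 4.0000: CF_t = 43.000000, DF = 0.913056, PV = 39.261413
  t = 5.0000: CF_t = 43.000000, DF = 0.892528, PV = 38.378702
  t = 6.0000: CF_t = 43.000000, DF = 0.872461, PV = 37.515838
  t = 7.0000: CF_t = 1043.000000, DF = 0.852846, PV = 889.518270
Price P = sum_t PV_t = 1127.960090
First compute Macaulay numerator sum_t t * PV_t:
  t * PV_t at t = 1.0000: 42.033236
  t * PV_t at t = 2.0000: 82.176414
  t * PV_t at t = 3.0000: 120.493275
  t * PV_t at t = 4.0000: 157.045650
  t * PV_t at t = 5.0000: 191.893512
  t * PV_t at t = 6.0000: 225.095029
  t * PV_t at t = 7.0000: 6226.627888
Macaulay duration D = 7045.365003 / 1127.960090 = 6.246112
Modified duration = D / (1 + y/m) = 6.246112 / (1 + 0.023000) = 6.105681

Answer: Modified duration = 6.1057


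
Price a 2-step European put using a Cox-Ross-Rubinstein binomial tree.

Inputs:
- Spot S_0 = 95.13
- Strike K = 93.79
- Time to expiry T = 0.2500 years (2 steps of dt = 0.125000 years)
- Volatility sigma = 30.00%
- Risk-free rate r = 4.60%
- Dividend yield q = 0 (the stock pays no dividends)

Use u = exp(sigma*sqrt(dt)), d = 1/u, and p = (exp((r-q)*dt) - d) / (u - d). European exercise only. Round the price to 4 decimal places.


Answer: Price = V(0,0) = 4.1520

Derivation:
dt = T/N = 0.125000
u = exp(sigma*sqrt(dt)) = 1.111895; d = 1/u = 0.899365
p = (exp((r-q)*dt) - d) / (u - d) = 0.500641
Discount per step: exp(-r*dt) = 0.994266
Stock lattice S(k, i) with i counting down-moves:
  k=0: S(0,0) = 95.1300
  k=1: S(1,0) = 105.7746; S(1,1) = 85.5566
  k=2: S(2,0) = 117.6103; S(2,1) = 95.1300; S(2,2) = 76.9467
Terminal payoffs V(N, i) = max(K - S_T, 0):
  V(2,0) = 0.000000; V(2,1) = 0.000000; V(2,2) = 16.843349
Backward induction: V(k, i) = exp(-r*dt) * [p * V(k+1, i) + (1-p) * V(k+1, i+1)].
  V(1,0) = exp(-r*dt) * [p*0.000000 + (1-p)*0.000000] = 0.000000
  V(1,1) = exp(-r*dt) * [p*0.000000 + (1-p)*16.843349] = 8.362650
  V(0,0) = exp(-r*dt) * [p*0.000000 + (1-p)*8.362650] = 4.152019


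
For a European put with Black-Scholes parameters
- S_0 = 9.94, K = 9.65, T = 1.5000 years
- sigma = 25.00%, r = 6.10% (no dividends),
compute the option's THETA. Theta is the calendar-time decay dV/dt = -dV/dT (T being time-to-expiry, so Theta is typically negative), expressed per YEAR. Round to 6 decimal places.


d1 = 0.5486337906; d2 = 0.2424475727
phi(d1) = 0.3432013248; exp(-qT) = 1.0000000000; exp(-rT) = 0.9125613162
Theta = -S*exp(-qT)*phi(d1)*sigma/(2*sqrt(T)) + r*K*exp(-rT)*N(-d2) - q*S*exp(-qT)*N(-d1)
N(-d1) = 0.2916283958; N(-d2) = 0.4042166880; sqrt(T) = 1.2247448714
Term 1 = -9.9400 * 1.0000000000 * 0.3432013248 * 0.2500 / (2 * 1.2247448714) = -0.3481767150
Term 2 = 0.0610 * 9.6500 * 0.9125613162 * 0.4042166880 = 0.2171368047
Term 3 = 0 (no dividend yield, q = 0)
Theta = -0.3481767150 + (0.2171368047) + (0.0000000000) = -0.131040

Answer: Theta = -0.131040


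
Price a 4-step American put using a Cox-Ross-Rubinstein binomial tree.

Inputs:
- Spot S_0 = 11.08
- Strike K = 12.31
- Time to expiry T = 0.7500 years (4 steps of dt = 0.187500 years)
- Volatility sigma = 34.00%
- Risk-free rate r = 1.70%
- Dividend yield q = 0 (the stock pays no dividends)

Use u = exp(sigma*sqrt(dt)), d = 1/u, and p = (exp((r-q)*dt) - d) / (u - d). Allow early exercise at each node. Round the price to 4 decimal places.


Answer: Price = V(0,0) = 2.0548

Derivation:
dt = T/N = 0.187500
u = exp(sigma*sqrt(dt)) = 1.158614; d = 1/u = 0.863100
p = (exp((r-q)*dt) - d) / (u - d) = 0.474064
Discount per step: exp(-r*dt) = 0.996818
Stock lattice S(k, i) with i counting down-moves:
  k=0: S(0,0) = 11.0800
  k=1: S(1,0) = 12.8374; S(1,1) = 9.5632
  k=2: S(2,0) = 14.8736; S(2,1) = 11.0800; S(2,2) = 8.2540
  k=3: S(3,0) = 17.2328; S(3,1) = 12.8374; S(3,2) = 9.5632; S(3,3) = 7.1240
  k=4: S(4,0) = 19.9662; S(4,1) = 14.8736; S(4,2) = 11.0800; S(4,3) = 8.2540; S(4,4) = 6.1487
Terminal payoffs V(N, i) = max(K - S_T, 0):
  V(4,0) = 0.000000; V(4,1) = 0.000000; V(4,2) = 1.230000; V(4,3) = 4.056040; V(4,4) = 6.161277
Backward induction: V(k, i) = exp(-r*dt) * [p * V(k+1, i) + (1-p) * V(k+1, i+1)]; then take max(V_cont, immediate exercise) for American.
  V(3,0) = exp(-r*dt) * [p*0.000000 + (1-p)*0.000000] = 0.000000; exercise = 0.000000; V(3,0) = max -> 0.000000
  V(3,1) = exp(-r*dt) * [p*0.000000 + (1-p)*1.230000] = 0.644843; exercise = 0.000000; V(3,1) = max -> 0.644843
  V(3,2) = exp(-r*dt) * [p*1.230000 + (1-p)*4.056040] = 2.707673; exercise = 2.746848; V(3,2) = max -> 2.746848
  V(3,3) = exp(-r*dt) * [p*4.056040 + (1-p)*6.161277] = 5.146829; exercise = 5.186005; V(3,3) = max -> 5.186005
  V(2,0) = exp(-r*dt) * [p*0.000000 + (1-p)*0.644843] = 0.338067; exercise = 0.000000; V(2,0) = max -> 0.338067
  V(2,1) = exp(-r*dt) * [p*0.644843 + (1-p)*2.746848] = 1.744793; exercise = 1.230000; V(2,1) = max -> 1.744793
  V(2,2) = exp(-r*dt) * [p*2.746848 + (1-p)*5.186005] = 4.016865; exercise = 4.056040; V(2,2) = max -> 4.056040
  V(1,0) = exp(-r*dt) * [p*0.338067 + (1-p)*1.744793] = 1.074485; exercise = 0.000000; V(1,0) = max -> 1.074485
  V(1,1) = exp(-r*dt) * [p*1.744793 + (1-p)*4.056040] = 2.950941; exercise = 2.746848; V(1,1) = max -> 2.950941
  V(0,0) = exp(-r*dt) * [p*1.074485 + (1-p)*2.950941] = 2.054821; exercise = 1.230000; V(0,0) = max -> 2.054821


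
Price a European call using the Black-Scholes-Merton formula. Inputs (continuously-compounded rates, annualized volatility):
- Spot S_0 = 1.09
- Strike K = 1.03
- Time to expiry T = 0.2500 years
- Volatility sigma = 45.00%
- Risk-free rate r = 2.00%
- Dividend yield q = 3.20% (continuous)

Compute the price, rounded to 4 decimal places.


d1 = (ln(S/K) + (r - q + 0.5*sigma^2) * T) / (sigma * sqrt(T)) = 0.35080620
d2 = d1 - sigma * sqrt(T) = 0.12580620
exp(-rT) = 0.99501248; exp(-qT) = 0.99203191
C = S_0 * exp(-qT) * N(d1) - K * exp(-rT) * N(d2)
N(d1) = 0.63713313; N(d2) = 0.55005733
C = 1.0900 * 0.99203191 * 0.63713313 - 1.0300 * 0.99501248 * 0.55005733 = 0.1252

Answer: Price = 0.1252


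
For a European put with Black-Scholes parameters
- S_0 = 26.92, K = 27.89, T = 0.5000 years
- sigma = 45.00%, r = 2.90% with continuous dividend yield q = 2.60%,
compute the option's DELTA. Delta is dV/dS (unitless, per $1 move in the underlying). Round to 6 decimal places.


d1 = 0.0525656994; d2 = -0.2656323521
phi(d1) = 0.3983914917; exp(-qT) = 0.9870841350; exp(-rT) = 0.9856046187
N(-d1) = 0.4790389735
Delta = -exp(-qT) * N(-d1) = -0.9870841350 * 0.4790389735 = -0.472852

Answer: Delta = -0.472852


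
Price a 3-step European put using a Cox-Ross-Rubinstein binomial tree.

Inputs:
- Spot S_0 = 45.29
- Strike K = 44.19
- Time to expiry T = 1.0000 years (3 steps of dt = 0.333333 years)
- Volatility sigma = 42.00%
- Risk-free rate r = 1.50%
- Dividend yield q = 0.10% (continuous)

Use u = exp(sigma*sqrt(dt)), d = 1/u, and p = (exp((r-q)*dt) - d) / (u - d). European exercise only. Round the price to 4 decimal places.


dt = T/N = 0.333333
u = exp(sigma*sqrt(dt)) = 1.274415; d = 1/u = 0.784674
p = (exp((r-q)*dt) - d) / (u - d) = 0.449225
Discount per step: exp(-r*dt) = 0.995012
Stock lattice S(k, i) with i counting down-moves:
  k=0: S(0,0) = 45.2900
  k=1: S(1,0) = 57.7182; S(1,1) = 35.5379
  k=2: S(2,0) = 73.5570; S(2,1) = 45.2900; S(2,2) = 27.8856
  k=3: S(3,0) = 93.7421; S(3,1) = 57.7182; S(3,2) = 35.5379; S(3,3) = 21.8811
Terminal payoffs V(N, i) = max(K - S_T, 0):
  V(3,0) = 0.000000; V(3,1) = 0.000000; V(3,2) = 8.652121; V(3,3) = 22.308864
Backward induction: V(k, i) = exp(-r*dt) * [p * V(k+1, i) + (1-p) * V(k+1, i+1)].
  V(2,0) = exp(-r*dt) * [p*0.000000 + (1-p)*0.000000] = 0.000000
  V(2,1) = exp(-r*dt) * [p*0.000000 + (1-p)*8.652121] = 4.741608
  V(2,2) = exp(-r*dt) * [p*8.652121 + (1-p)*22.308864] = 16.093250
  V(1,0) = exp(-r*dt) * [p*0.000000 + (1-p)*4.741608] = 2.598535
  V(1,1) = exp(-r*dt) * [p*4.741608 + (1-p)*16.093250] = 10.938981
  V(0,0) = exp(-r*dt) * [p*2.598535 + (1-p)*10.938981] = 7.156376

Answer: Price = V(0,0) = 7.1564


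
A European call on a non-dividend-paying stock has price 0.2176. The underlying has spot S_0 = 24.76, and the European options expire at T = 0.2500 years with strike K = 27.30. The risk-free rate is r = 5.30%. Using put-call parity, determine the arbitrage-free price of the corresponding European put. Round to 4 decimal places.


Put-call parity: C - P = S_0 * exp(-qT) - K * exp(-rT).
S_0 * exp(-qT) = 24.7600 * 1.00000000 = 24.76000000
K * exp(-rT) = 27.3000 * 0.98683739 = 26.94066088
P = C - S*exp(-qT) + K*exp(-rT)
P = 0.2176 - 24.76000000 + 26.94066088 = 2.3983

Answer: Put price = 2.3983


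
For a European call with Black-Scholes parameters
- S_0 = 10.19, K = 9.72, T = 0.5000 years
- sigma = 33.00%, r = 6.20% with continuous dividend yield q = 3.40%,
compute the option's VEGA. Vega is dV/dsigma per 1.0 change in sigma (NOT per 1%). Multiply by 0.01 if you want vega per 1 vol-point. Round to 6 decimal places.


d1 = 0.3790359280; d2 = 0.1456906903
phi(d1) = 0.3712897030; exp(-qT) = 0.9831436846; exp(-rT) = 0.9694755731
Vega = S * exp(-qT) * phi(d1) * sqrt(T) = 10.1900 * 0.9831436846 * 0.3712897030 * 0.7071067812 = 2.630202

Answer: Vega = 2.630202


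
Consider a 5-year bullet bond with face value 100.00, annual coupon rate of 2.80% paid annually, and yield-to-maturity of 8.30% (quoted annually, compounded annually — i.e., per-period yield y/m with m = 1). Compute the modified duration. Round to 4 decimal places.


Coupon per period c = face * coupon_rate / m = 2.800000
Periods per year m = 1; per-period yield y/m = 0.083000
Number of cashflows N = 5
Cashflows (t years, CF_t, discount factor 1/(1+y/m)^(m*t), PV):
  t = 1.0000: CF_t = 2.800000, DF = 0.923361, PV = 2.585411
  t = 2.0000: CF_t = 2.800000, DF = 0.852596, PV = 2.387268
  t = 3.0000: CF_t = 2.800000, DF = 0.787254, PV = 2.204310
  t = 4.0000: CF_t = 2.800000, DF = 0.726919, PV = 2.035374
  t = 5.0000: CF_t = 102.800000, DF = 0.671209, PV = 69.000277
Price P = sum_t PV_t = 78.212639
First compute Macaulay numerator sum_t t * PV_t:
  t * PV_t at t = 1.0000: 2.585411
  t * PV_t at t = 2.0000: 4.774535
  t * PV_t at t = 3.0000: 6.612930
  t * PV_t at t = 4.0000: 8.141496
  t * PV_t at t = 5.0000: 345.001383
Macaulay duration D = 367.115755 / 78.212639 = 4.693816
Modified duration = D / (1 + y/m) = 4.693816 / (1 + 0.083000) = 4.334087

Answer: Modified duration = 4.3341


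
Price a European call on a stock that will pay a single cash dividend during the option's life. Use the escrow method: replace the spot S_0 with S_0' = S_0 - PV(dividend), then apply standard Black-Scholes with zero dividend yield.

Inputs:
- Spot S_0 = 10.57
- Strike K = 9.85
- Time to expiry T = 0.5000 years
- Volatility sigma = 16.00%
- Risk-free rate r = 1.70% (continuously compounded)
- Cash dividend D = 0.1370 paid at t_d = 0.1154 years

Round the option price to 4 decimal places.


Answer: Price = 0.8643

Derivation:
PV(D) = D * exp(-r * t_d) = 0.1370 * 0.99804012 = 0.13673150
S_0' = S_0 - PV(D) = 10.5700 - 0.13673150 = 10.43326850
d1 = (ln(S_0'/K) + (r + sigma^2/2)*T) / (sigma*sqrt(T)) = 0.64018036
d2 = d1 - sigma*sqrt(T) = 0.52704328
exp(-rT) = 0.99153602
N(d1) = 0.73897233; N(d2) = 0.70091823
C = S_0' * N(d1) - K * exp(-rT) * N(d2) = 10.43326850 * 0.73897233 - 9.8500 * 0.99153602 * 0.70091823 = 0.8643


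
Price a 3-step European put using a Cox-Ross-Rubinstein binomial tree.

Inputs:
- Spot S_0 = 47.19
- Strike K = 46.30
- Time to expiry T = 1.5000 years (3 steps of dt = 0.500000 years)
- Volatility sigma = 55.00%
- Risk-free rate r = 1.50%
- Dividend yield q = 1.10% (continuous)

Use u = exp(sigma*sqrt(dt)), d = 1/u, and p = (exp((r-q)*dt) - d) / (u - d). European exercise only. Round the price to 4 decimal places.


dt = T/N = 0.500000
u = exp(sigma*sqrt(dt)) = 1.475370; d = 1/u = 0.677796
p = (exp((r-q)*dt) - d) / (u - d) = 0.406490
Discount per step: exp(-r*dt) = 0.992528
Stock lattice S(k, i) with i counting down-moves:
  k=0: S(0,0) = 47.1900
  k=1: S(1,0) = 69.6227; S(1,1) = 31.9852
  k=2: S(2,0) = 102.7192; S(2,1) = 47.1900; S(2,2) = 21.6794
  k=3: S(3,0) = 151.5489; S(3,1) = 69.6227; S(3,2) = 31.9852; S(3,3) = 14.6942
Terminal payoffs V(N, i) = max(K - S_T, 0):
  V(3,0) = 0.000000; V(3,1) = 0.000000; V(3,2) = 14.314801; V(3,3) = 31.605757
Backward induction: V(k, i) = exp(-r*dt) * [p * V(k+1, i) + (1-p) * V(k+1, i+1)].
  V(2,0) = exp(-r*dt) * [p*0.000000 + (1-p)*0.000000] = 0.000000
  V(2,1) = exp(-r*dt) * [p*0.000000 + (1-p)*14.314801] = 8.432494
  V(2,2) = exp(-r*dt) * [p*14.314801 + (1-p)*31.605757] = 24.393514
  V(1,0) = exp(-r*dt) * [p*0.000000 + (1-p)*8.432494] = 4.967373
  V(1,1) = exp(-r*dt) * [p*8.432494 + (1-p)*24.393514] = 17.771728
  V(0,0) = exp(-r*dt) * [p*4.967373 + (1-p)*17.771728] = 12.472985

Answer: Price = V(0,0) = 12.4730


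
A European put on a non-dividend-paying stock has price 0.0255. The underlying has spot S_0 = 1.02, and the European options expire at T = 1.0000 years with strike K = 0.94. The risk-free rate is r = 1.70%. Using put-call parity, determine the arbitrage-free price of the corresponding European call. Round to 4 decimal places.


Answer: Call price = 0.1213

Derivation:
Put-call parity: C - P = S_0 * exp(-qT) - K * exp(-rT).
S_0 * exp(-qT) = 1.0200 * 1.00000000 = 1.02000000
K * exp(-rT) = 0.9400 * 0.98314368 = 0.92415506
C = P + S*exp(-qT) - K*exp(-rT)
C = 0.0255 + 1.02000000 - 0.92415506 = 0.1213


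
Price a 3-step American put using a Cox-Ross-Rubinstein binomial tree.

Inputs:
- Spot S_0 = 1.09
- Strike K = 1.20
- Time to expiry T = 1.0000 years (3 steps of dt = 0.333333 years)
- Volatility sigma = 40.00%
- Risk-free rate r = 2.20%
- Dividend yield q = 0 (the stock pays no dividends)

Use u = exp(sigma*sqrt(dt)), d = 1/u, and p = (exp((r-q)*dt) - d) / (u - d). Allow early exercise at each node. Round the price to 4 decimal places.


Answer: Price = V(0,0) = 0.2365

Derivation:
dt = T/N = 0.333333
u = exp(sigma*sqrt(dt)) = 1.259784; d = 1/u = 0.793787
p = (exp((r-q)*dt) - d) / (u - d) = 0.458315
Discount per step: exp(-r*dt) = 0.992693
Stock lattice S(k, i) with i counting down-moves:
  k=0: S(0,0) = 1.0900
  k=1: S(1,0) = 1.3732; S(1,1) = 0.8652
  k=2: S(2,0) = 1.7299; S(2,1) = 1.0900; S(2,2) = 0.6868
  k=3: S(3,0) = 2.1793; S(3,1) = 1.3732; S(3,2) = 0.8652; S(3,3) = 0.5452
Terminal payoffs V(N, i) = max(K - S_T, 0):
  V(3,0) = 0.000000; V(3,1) = 0.000000; V(3,2) = 0.334772; V(3,3) = 0.654822
Backward induction: V(k, i) = exp(-r*dt) * [p * V(k+1, i) + (1-p) * V(k+1, i+1)]; then take max(V_cont, immediate exercise) for American.
  V(2,0) = exp(-r*dt) * [p*0.000000 + (1-p)*0.000000] = 0.000000; exercise = 0.000000; V(2,0) = max -> 0.000000
  V(2,1) = exp(-r*dt) * [p*0.000000 + (1-p)*0.334772] = 0.180016; exercise = 0.110000; V(2,1) = max -> 0.180016
  V(2,2) = exp(-r*dt) * [p*0.334772 + (1-p)*0.654822] = 0.504426; exercise = 0.513193; V(2,2) = max -> 0.513193
  V(1,0) = exp(-r*dt) * [p*0.000000 + (1-p)*0.180016] = 0.096800; exercise = 0.000000; V(1,0) = max -> 0.096800
  V(1,1) = exp(-r*dt) * [p*0.180016 + (1-p)*0.513193] = 0.357859; exercise = 0.334772; V(1,1) = max -> 0.357859
  V(0,0) = exp(-r*dt) * [p*0.096800 + (1-p)*0.357859] = 0.236471; exercise = 0.110000; V(0,0) = max -> 0.236471


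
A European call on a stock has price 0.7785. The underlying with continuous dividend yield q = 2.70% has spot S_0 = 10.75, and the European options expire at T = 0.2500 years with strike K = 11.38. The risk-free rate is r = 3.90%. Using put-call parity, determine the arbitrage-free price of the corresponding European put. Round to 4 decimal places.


Put-call parity: C - P = S_0 * exp(-qT) - K * exp(-rT).
S_0 * exp(-qT) = 10.7500 * 0.99327273 = 10.67768185
K * exp(-rT) = 11.3800 * 0.99029738 = 11.26958415
P = C - S*exp(-qT) + K*exp(-rT)
P = 0.7785 - 10.67768185 + 11.26958415 = 1.3704

Answer: Put price = 1.3704


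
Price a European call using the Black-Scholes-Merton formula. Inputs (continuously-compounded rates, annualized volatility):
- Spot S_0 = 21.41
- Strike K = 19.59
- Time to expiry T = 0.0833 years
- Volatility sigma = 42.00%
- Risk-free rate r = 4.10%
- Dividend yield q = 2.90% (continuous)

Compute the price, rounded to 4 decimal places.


d1 = (ln(S/K) + (r - q + 0.5*sigma^2) * T) / (sigma * sqrt(T)) = 0.80173311
d2 = d1 - sigma * sqrt(T) = 0.68051380
exp(-rT) = 0.99659053; exp(-qT) = 0.99758722
C = S_0 * exp(-qT) * N(d1) - K * exp(-rT) * N(d2)
N(d1) = 0.78864632; N(d2) = 0.75191041
C = 21.4100 * 0.99758722 * 0.78864632 - 19.5900 * 0.99659053 * 0.75191041 = 2.1645

Answer: Price = 2.1645


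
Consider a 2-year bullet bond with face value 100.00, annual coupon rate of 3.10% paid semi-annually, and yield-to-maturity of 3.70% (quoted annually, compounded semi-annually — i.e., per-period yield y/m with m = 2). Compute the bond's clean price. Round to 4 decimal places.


Answer: Price = 98.8535

Derivation:
Coupon per period c = face * coupon_rate / m = 1.550000
Periods per year m = 2; per-period yield y/m = 0.018500
Number of cashflows N = 4
Cashflows (t years, CF_t, discount factor 1/(1+y/m)^(m*t), PV):
  t = 0.5000: CF_t = 1.550000, DF = 0.981836, PV = 1.521846
  t = 1.0000: CF_t = 1.550000, DF = 0.964002, PV = 1.494203
  t = 1.5000: CF_t = 1.550000, DF = 0.946492, PV = 1.467062
  t = 2.0000: CF_t = 101.550000, DF = 0.929300, PV = 94.370400
Price P = sum_t PV_t = 98.853511


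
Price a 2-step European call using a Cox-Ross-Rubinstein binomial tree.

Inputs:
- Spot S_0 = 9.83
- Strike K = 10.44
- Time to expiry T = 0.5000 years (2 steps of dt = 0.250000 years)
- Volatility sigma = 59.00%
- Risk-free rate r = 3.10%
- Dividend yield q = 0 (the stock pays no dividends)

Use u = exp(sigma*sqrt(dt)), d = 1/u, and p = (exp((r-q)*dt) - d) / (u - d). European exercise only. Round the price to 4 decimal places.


dt = T/N = 0.250000
u = exp(sigma*sqrt(dt)) = 1.343126; d = 1/u = 0.744532
p = (exp((r-q)*dt) - d) / (u - d) = 0.439778
Discount per step: exp(-r*dt) = 0.992280
Stock lattice S(k, i) with i counting down-moves:
  k=0: S(0,0) = 9.8300
  k=1: S(1,0) = 13.2029; S(1,1) = 7.3187
  k=2: S(2,0) = 17.7332; S(2,1) = 9.8300; S(2,2) = 5.4490
Terminal payoffs V(N, i) = max(S_T - K, 0):
  V(2,0) = 7.293206; V(2,1) = 0.000000; V(2,2) = 0.000000
Backward induction: V(k, i) = exp(-r*dt) * [p * V(k+1, i) + (1-p) * V(k+1, i+1)].
  V(1,0) = exp(-r*dt) * [p*7.293206 + (1-p)*0.000000] = 3.182627
  V(1,1) = exp(-r*dt) * [p*0.000000 + (1-p)*0.000000] = 0.000000
  V(0,0) = exp(-r*dt) * [p*3.182627 + (1-p)*0.000000] = 1.388842

Answer: Price = V(0,0) = 1.3888


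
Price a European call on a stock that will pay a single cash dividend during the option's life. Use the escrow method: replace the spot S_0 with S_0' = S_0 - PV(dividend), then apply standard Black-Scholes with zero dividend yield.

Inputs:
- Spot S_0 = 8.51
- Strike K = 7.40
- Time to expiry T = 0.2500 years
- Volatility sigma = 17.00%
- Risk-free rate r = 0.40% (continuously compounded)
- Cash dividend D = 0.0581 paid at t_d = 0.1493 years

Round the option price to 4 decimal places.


Answer: Price = 1.0759

Derivation:
PV(D) = D * exp(-r * t_d) = 0.0581 * 0.99940298 = 0.05806531
S_0' = S_0 - PV(D) = 8.5100 - 0.05806531 = 8.45193469
d1 = (ln(S_0'/K) + (r + sigma^2/2)*T) / (sigma*sqrt(T)) = 1.61797496
d2 = d1 - sigma*sqrt(T) = 1.53297496
exp(-rT) = 0.99900050
N(d1) = 0.94716600; N(d2) = 0.93735899
C = S_0' * N(d1) - K * exp(-rT) * N(d2) = 8.45193469 * 0.94716600 - 7.4000 * 0.99900050 * 0.93735899 = 1.0759


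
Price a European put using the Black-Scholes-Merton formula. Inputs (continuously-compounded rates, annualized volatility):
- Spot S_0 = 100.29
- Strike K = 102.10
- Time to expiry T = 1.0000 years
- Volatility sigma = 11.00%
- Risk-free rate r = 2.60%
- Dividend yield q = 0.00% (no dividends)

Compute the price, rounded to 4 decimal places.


Answer: Price = 3.9878

Derivation:
d1 = (ln(S/K) + (r - q + 0.5*sigma^2) * T) / (sigma * sqrt(T)) = 0.12875694
d2 = d1 - sigma * sqrt(T) = 0.01875694
exp(-rT) = 0.97433509; exp(-qT) = 1.00000000
P = K * exp(-rT) * N(-d2) - S_0 * exp(-qT) * N(-d1)
N(-d1) = 0.44877499; N(-d2) = 0.49251750
P = 102.1000 * 0.97433509 * 0.49251750 - 100.2900 * 1.00000000 * 0.44877499 = 3.9878


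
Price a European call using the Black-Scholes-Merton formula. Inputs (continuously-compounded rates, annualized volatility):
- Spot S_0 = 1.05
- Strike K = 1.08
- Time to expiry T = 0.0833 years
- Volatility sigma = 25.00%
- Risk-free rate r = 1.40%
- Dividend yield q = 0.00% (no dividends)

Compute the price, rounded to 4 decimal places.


d1 = (ln(S/K) + (r - q + 0.5*sigma^2) * T) / (sigma * sqrt(T)) = -0.33818547
d2 = d1 - sigma * sqrt(T) = -0.41033981
exp(-rT) = 0.99883448; exp(-qT) = 1.00000000
C = S_0 * exp(-qT) * N(d1) - K * exp(-rT) * N(d2)
N(d1) = 0.36761171; N(d2) = 0.34077834
C = 1.0500 * 1.00000000 * 0.36761171 - 1.0800 * 0.99883448 * 0.34077834 = 0.0184

Answer: Price = 0.0184


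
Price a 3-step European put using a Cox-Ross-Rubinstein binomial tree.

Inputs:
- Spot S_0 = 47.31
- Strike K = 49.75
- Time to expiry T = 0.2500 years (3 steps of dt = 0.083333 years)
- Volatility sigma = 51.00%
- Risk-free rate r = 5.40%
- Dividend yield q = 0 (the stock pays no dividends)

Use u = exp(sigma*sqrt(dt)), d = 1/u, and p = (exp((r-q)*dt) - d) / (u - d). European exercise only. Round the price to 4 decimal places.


dt = T/N = 0.083333
u = exp(sigma*sqrt(dt)) = 1.158614; d = 1/u = 0.863100
p = (exp((r-q)*dt) - d) / (u - d) = 0.478522
Discount per step: exp(-r*dt) = 0.995510
Stock lattice S(k, i) with i counting down-moves:
  k=0: S(0,0) = 47.3100
  k=1: S(1,0) = 54.8140; S(1,1) = 40.8333
  k=2: S(2,0) = 63.5083; S(2,1) = 47.3100; S(2,2) = 35.2432
  k=3: S(3,0) = 73.5816; S(3,1) = 54.8140; S(3,2) = 40.8333; S(3,3) = 30.4184
Terminal payoffs V(N, i) = max(K - S_T, 0):
  V(3,0) = 0.000000; V(3,1) = 0.000000; V(3,2) = 8.916723; V(3,3) = 19.331568
Backward induction: V(k, i) = exp(-r*dt) * [p * V(k+1, i) + (1-p) * V(k+1, i+1)].
  V(2,0) = exp(-r*dt) * [p*0.000000 + (1-p)*0.000000] = 0.000000
  V(2,1) = exp(-r*dt) * [p*0.000000 + (1-p)*8.916723] = 4.628995
  V(2,2) = exp(-r*dt) * [p*8.916723 + (1-p)*19.331568] = 14.283412
  V(1,0) = exp(-r*dt) * [p*0.000000 + (1-p)*4.628995] = 2.403079
  V(1,1) = exp(-r*dt) * [p*4.628995 + (1-p)*14.283412] = 9.620170
  V(0,0) = exp(-r*dt) * [p*2.403079 + (1-p)*9.620170] = 6.138943

Answer: Price = V(0,0) = 6.1389


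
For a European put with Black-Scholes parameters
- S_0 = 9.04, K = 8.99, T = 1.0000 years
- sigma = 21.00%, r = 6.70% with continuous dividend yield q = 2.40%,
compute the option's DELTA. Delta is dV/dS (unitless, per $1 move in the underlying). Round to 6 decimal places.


d1 = 0.3361729806; d2 = 0.1261729806
phi(d1) = 0.3770246649; exp(-qT) = 0.9762857098; exp(-rT) = 0.9351952013
N(-d1) = 0.3683702134
Delta = -exp(-qT) * N(-d1) = -0.9762857098 * 0.3683702134 = -0.359635

Answer: Delta = -0.359635


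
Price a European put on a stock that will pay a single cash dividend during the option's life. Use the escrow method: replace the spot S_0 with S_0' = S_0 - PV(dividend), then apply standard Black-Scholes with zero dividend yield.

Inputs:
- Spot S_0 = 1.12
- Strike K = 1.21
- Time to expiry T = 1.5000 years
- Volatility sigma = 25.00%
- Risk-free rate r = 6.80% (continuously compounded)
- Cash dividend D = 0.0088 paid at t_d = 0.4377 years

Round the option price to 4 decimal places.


Answer: Price = 0.1249

Derivation:
PV(D) = D * exp(-r * t_d) = 0.0088 * 0.97067497 = 0.00854194
S_0' = S_0 - PV(D) = 1.1200 - 0.00854194 = 1.11145806
d1 = (ln(S_0'/K) + (r + sigma^2/2)*T) / (sigma*sqrt(T)) = 0.20878589
d2 = d1 - sigma*sqrt(T) = -0.09740033
exp(-rT) = 0.90302955
N(-d1) = 0.41730769; N(-d2) = 0.53879576
P = K * exp(-rT) * N(-d2) - S_0' * N(-d1) = 1.2100 * 0.90302955 * 0.53879576 - 1.11145806 * 0.41730769 = 0.1249


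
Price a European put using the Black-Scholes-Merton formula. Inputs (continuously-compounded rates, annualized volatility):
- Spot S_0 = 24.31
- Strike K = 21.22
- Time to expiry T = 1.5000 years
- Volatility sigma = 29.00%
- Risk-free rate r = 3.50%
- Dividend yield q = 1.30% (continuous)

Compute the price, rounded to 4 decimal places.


d1 = (ln(S/K) + (r - q + 0.5*sigma^2) * T) / (sigma * sqrt(T)) = 0.65324979
d2 = d1 - sigma * sqrt(T) = 0.29807378
exp(-rT) = 0.94885432; exp(-qT) = 0.98068890
P = K * exp(-rT) * N(-d2) - S_0 * exp(-qT) * N(-d1)
N(-d1) = 0.25679763; N(-d2) = 0.38282343
P = 21.2200 * 0.94885432 * 0.38282343 - 24.3100 * 0.98068890 * 0.25679763 = 1.5858

Answer: Price = 1.5858


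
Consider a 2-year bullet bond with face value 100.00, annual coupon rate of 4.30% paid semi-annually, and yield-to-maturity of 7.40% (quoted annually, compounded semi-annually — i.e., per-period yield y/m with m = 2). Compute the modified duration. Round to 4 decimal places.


Coupon per period c = face * coupon_rate / m = 2.150000
Periods per year m = 2; per-period yield y/m = 0.037000
Number of cashflows N = 4
Cashflows (t years, CF_t, discount factor 1/(1+y/m)^(m*t), PV):
  t = 0.5000: CF_t = 2.150000, DF = 0.964320, PV = 2.073288
  t = 1.0000: CF_t = 2.150000, DF = 0.929913, PV = 1.999314
  t = 1.5000: CF_t = 2.150000, DF = 0.896734, PV = 1.927979
  t = 2.0000: CF_t = 102.150000, DF = 0.864739, PV = 88.333074
Price P = sum_t PV_t = 94.333655
First compute Macaulay numerator sum_t t * PV_t:
  t * PV_t at t = 0.5000: 1.036644
  t * PV_t at t = 1.0000: 1.999314
  t * PV_t at t = 1.5000: 2.891968
  t * PV_t at t = 2.0000: 176.666148
Macaulay duration D = 182.594074 / 94.333655 = 1.935620
Modified duration = D / (1 + y/m) = 1.935620 / (1 + 0.037000) = 1.866557

Answer: Modified duration = 1.8666


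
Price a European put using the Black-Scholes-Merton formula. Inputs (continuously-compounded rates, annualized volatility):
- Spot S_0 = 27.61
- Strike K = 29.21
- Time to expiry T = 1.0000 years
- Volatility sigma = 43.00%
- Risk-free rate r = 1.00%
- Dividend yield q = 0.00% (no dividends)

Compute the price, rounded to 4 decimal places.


d1 = (ln(S/K) + (r - q + 0.5*sigma^2) * T) / (sigma * sqrt(T)) = 0.10724863
d2 = d1 - sigma * sqrt(T) = -0.32275137
exp(-rT) = 0.99004983; exp(-qT) = 1.00000000
P = K * exp(-rT) * N(-d2) - S_0 * exp(-qT) * N(-d1)
N(-d1) = 0.45729587; N(-d2) = 0.62655823
P = 29.2100 * 0.99004983 * 0.62655823 - 27.6100 * 1.00000000 * 0.45729587 = 5.4937

Answer: Price = 5.4937


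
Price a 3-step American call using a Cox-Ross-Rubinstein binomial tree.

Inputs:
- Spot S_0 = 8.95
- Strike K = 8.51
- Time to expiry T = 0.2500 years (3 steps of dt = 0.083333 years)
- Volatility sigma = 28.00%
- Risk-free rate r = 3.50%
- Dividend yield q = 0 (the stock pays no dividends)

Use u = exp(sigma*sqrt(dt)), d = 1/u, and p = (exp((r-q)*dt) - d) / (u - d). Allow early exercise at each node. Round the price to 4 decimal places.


dt = T/N = 0.083333
u = exp(sigma*sqrt(dt)) = 1.084186; d = 1/u = 0.922351
p = (exp((r-q)*dt) - d) / (u - d) = 0.497853
Discount per step: exp(-r*dt) = 0.997088
Stock lattice S(k, i) with i counting down-moves:
  k=0: S(0,0) = 8.9500
  k=1: S(1,0) = 9.7035; S(1,1) = 8.2550
  k=2: S(2,0) = 10.5204; S(2,1) = 8.9500; S(2,2) = 7.6141
  k=3: S(3,0) = 11.4060; S(3,1) = 9.7035; S(3,2) = 8.2550; S(3,3) = 7.0228
Terminal payoffs V(N, i) = max(S_T - K, 0):
  V(3,0) = 2.896013; V(3,1) = 1.193460; V(3,2) = 0.000000; V(3,3) = 0.000000
Backward induction: V(k, i) = exp(-r*dt) * [p * V(k+1, i) + (1-p) * V(k+1, i+1)]; then take max(V_cont, immediate exercise) for American.
  V(2,0) = exp(-r*dt) * [p*2.896013 + (1-p)*1.193460] = 2.035136; exercise = 2.010351; V(2,0) = max -> 2.035136
  V(2,1) = exp(-r*dt) * [p*1.193460 + (1-p)*0.000000] = 0.592437; exercise = 0.440000; V(2,1) = max -> 0.592437
  V(2,2) = exp(-r*dt) * [p*0.000000 + (1-p)*0.000000] = 0.000000; exercise = 0.000000; V(2,2) = max -> 0.000000
  V(1,0) = exp(-r*dt) * [p*2.035136 + (1-p)*0.592437] = 1.306871; exercise = 1.193460; V(1,0) = max -> 1.306871
  V(1,1) = exp(-r*dt) * [p*0.592437 + (1-p)*0.000000] = 0.294087; exercise = 0.000000; V(1,1) = max -> 0.294087
  V(0,0) = exp(-r*dt) * [p*1.306871 + (1-p)*0.294087] = 0.795979; exercise = 0.440000; V(0,0) = max -> 0.795979

Answer: Price = V(0,0) = 0.7960


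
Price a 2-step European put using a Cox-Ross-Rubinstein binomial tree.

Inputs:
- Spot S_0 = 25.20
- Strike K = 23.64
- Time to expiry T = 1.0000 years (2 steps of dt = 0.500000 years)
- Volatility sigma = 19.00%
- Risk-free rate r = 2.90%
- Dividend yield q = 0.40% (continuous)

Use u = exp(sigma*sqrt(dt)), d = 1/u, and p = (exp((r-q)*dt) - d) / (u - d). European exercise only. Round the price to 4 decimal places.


dt = T/N = 0.500000
u = exp(sigma*sqrt(dt)) = 1.143793; d = 1/u = 0.874284
p = (exp((r-q)*dt) - d) / (u - d) = 0.513134
Discount per step: exp(-r*dt) = 0.985605
Stock lattice S(k, i) with i counting down-moves:
  k=0: S(0,0) = 25.2000
  k=1: S(1,0) = 28.8236; S(1,1) = 22.0320
  k=2: S(2,0) = 32.9682; S(2,1) = 25.2000; S(2,2) = 19.2622
Terminal payoffs V(N, i) = max(K - S_T, 0):
  V(2,0) = 0.000000; V(2,1) = 0.000000; V(2,2) = 4.377823
Backward induction: V(k, i) = exp(-r*dt) * [p * V(k+1, i) + (1-p) * V(k+1, i+1)].
  V(1,0) = exp(-r*dt) * [p*0.000000 + (1-p)*0.000000] = 0.000000
  V(1,1) = exp(-r*dt) * [p*0.000000 + (1-p)*4.377823] = 2.100729
  V(0,0) = exp(-r*dt) * [p*0.000000 + (1-p)*2.100729] = 1.008049

Answer: Price = V(0,0) = 1.0080
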